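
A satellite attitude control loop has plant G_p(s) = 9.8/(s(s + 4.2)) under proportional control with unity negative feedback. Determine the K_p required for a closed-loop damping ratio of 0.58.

K_p = 1.34

Closed-loop characteristic equation: s² + 4.2s + K_p·9.8 = 0.
So ω_n = √(9.8K_p) and 2ζω_n = 4.2, giving ζ = 4.2/(2√(9.8K_p)).
Setting ζ = 0.58: √(9.8K_p) = 4.2/(2·0.58) = 3.621, so K_p = 13.11/9.8 = 1.34.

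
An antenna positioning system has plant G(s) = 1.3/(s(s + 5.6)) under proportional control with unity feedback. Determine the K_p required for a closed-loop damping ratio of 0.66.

K_p = 13.8

Closed-loop characteristic equation: s² + 5.6s + K_p·1.3 = 0.
So ω_n = √(1.3K_p) and 2ζω_n = 5.6, giving ζ = 5.6/(2√(1.3K_p)).
Setting ζ = 0.66: √(1.3K_p) = 5.6/(2·0.66) = 4.242, so K_p = 18/1.3 = 13.8.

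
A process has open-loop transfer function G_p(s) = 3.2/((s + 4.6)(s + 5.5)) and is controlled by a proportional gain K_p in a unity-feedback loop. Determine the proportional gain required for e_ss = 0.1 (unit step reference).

K_p = 71.2

Steady-state error for a unit step on this type-0 loop is 1/(1 + K_p·G_p(0)).
G_p(0) = 0.1265. Require 1/(1 + K_p·0.1265) = 0.1, so 1 + 0.1265·K_p = 10.
K_p = (10 − 1)/0.1265 = 71.2.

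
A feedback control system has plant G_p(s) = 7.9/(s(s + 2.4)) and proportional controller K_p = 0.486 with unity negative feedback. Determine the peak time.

T_p = 2.03 s

From 1 + K_pG_p(s) = 0: s² + 2.4s + 3.839 = 0 ⇒ ω_n = 1.959, ζ = 0.6124.
Damped frequency ω_d = ω_n√(1−ζ²) = 1.549 rad/s, so peak time T_p = π/ω_d = 2.03 s.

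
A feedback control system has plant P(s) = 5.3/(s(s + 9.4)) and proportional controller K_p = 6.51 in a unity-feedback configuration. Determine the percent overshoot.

1.51%

From 1 + K_pP(s) = 0: s² + 9.4s + 34.5 = 0 ⇒ ω_n = 5.874, ζ = 0.8001.
%OS = 100·exp(−πζ/√(1−ζ²)) = 100·exp(−π·0.8001/√0.3598) = 1.51%.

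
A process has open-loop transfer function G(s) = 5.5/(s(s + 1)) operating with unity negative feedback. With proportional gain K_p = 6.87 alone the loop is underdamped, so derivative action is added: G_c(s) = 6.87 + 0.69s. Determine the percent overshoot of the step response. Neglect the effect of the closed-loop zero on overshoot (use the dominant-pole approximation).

Forward path: (6.87 + 0.69s)·5.5/(s(s+1)). The closed-loop characteristic equation is s² + (1 + 5.5·0.69)s + 5.5·6.87 = 0.
That is s² + 4.795s + 37.79 = 0, so ω_n = 6.147 rad/s and ζ = 4.795/(2·6.147) = 0.39.
%OS = 100·exp(−πζ/√(1−ζ²)) = 26.4%.

26.4%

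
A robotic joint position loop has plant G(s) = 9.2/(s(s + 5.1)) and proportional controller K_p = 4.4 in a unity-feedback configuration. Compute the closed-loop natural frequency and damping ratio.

With unity feedback the closed-loop characteristic equation is s² + 5.1s + 4.4·9.2 = s² + 5.1s + 40.48 = 0.
Matching s² + 2ζω_n s + ω_n²: ω_n = √40.48 = 6.362 rad/s and 2ζω_n = 5.1, so ζ = 5.1/(2·6.362) = 0.401.

ω_n = 6.36 rad/s, ζ = 0.401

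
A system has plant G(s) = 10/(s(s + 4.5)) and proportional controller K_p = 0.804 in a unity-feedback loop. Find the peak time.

T_p = 1.82 s

The closed-loop denominator s² + 4.5s + 8.04 gives ω_n = √8.04 = 2.835 and ζ = 4.5/(2ω_n) = 0.7935.
Damped frequency ω_d = ω_n√(1−ζ²) = 1.726 rad/s, so peak time T_p = π/ω_d = 1.82 s.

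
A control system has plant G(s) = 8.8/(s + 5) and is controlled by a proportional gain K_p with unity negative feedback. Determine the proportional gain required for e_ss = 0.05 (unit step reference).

K_p = 10.8

The loop is type 0, so e_ss(step) = 1/(1 + K_pos) with K_pos = K_p·G(0).
G(0) = 1.76. Require 1/(1 + K_p·1.76) = 0.05, so 1 + 1.76·K_p = 20.
K_p = (20 − 1)/1.76 = 10.8.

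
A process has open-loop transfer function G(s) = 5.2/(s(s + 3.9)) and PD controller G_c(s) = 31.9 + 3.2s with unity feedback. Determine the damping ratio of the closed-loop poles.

Forward path: (31.9 + 3.2s)·5.2/(s(s+3.9)). The closed-loop characteristic equation is s² + (3.9 + 5.2·3.2)s + 5.2·31.9 = 0.
That is s² + 20.54s + 165.9 = 0, so ω_n = 12.88 rad/s and ζ = 20.54/(2·12.88) = 0.7974.

ζ = 0.797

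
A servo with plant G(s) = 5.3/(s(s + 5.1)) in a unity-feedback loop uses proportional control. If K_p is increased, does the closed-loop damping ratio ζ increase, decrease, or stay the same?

ζ = 5.1/(2√(5.3K_p)); increasing K_p raises the denominator, so ζ falls.

decrease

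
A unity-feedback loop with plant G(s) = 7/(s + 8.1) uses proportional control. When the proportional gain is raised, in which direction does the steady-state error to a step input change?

decrease

The position error constant K_pos = K_p·G(0) grows with K_p, and e_ss = 1/(1+K_pos) falls.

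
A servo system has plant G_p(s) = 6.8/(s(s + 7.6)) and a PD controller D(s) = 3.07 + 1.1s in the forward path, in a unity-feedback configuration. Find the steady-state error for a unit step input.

The open loop D(s)G_p(s) has a pole at the origin (type 1), so the static position error constant is infinite and e_ss = 1/(1+∞) = 0.

0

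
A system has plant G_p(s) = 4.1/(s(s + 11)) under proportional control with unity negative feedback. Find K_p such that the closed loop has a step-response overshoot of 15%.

From %OS = 100·exp(−πζ/√(1−ζ²)) = 15%, ζ = −ln(0.15)/√(π²+ln²(0.15)) = 0.5169.
Characteristic equation s² + 11s + 4.1K_p = 0 gives ζ = 11/(2√(4.1K_p)).
Setting ζ = 0.5169: √(4.1K_p) = 11/(2·0.5169) = 10.64, so K_p = 113.2/4.1 = 27.6.

K_p = 27.6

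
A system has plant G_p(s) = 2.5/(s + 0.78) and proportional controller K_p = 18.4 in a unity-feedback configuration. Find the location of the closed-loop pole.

s = -46.78

Closed-loop transfer function: T(s) = K_p·G_p(s)/(1 + K_p·G_p(s)) = 46/(s + 0.78 + 46) = 46/(s + 46.78).
The closed-loop pole is at s = −46.78.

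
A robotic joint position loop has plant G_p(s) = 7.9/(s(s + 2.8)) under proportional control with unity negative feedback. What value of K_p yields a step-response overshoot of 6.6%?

From %OS = 100·exp(−πζ/√(1−ζ²)) = 6.6%, ζ = −ln(0.066)/√(π²+ln²(0.066)) = 0.6543.
Characteristic equation s² + 2.8s + 7.9K_p = 0 gives ζ = 2.8/(2√(7.9K_p)).
Setting ζ = 0.6543: √(7.9K_p) = 2.8/(2·0.6543) = 2.14, so K_p = 4.578/7.9 = 0.58.

K_p = 0.58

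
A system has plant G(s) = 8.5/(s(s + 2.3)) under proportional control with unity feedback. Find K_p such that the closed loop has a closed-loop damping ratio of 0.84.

K_p = 0.221

Closed-loop characteristic equation: s² + 2.3s + K_p·8.5 = 0.
So ω_n = √(8.5K_p) and 2ζω_n = 2.3, giving ζ = 2.3/(2√(8.5K_p)).
Setting ζ = 0.84: √(8.5K_p) = 2.3/(2·0.84) = 1.369, so K_p = 1.874/8.5 = 0.221.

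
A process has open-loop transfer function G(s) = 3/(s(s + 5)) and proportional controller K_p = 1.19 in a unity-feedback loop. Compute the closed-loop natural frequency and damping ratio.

ω_n = 1.89 rad/s, ζ = 1.32

1 + K_p·G(s) = 0 gives s² + 5s + 3.57 = 0.
Matching s² + 2ζω_n s + ω_n²: ω_n = √3.57 = 1.889 rad/s and 2ζω_n = 5, so ζ = 5/(2·1.889) = 1.32.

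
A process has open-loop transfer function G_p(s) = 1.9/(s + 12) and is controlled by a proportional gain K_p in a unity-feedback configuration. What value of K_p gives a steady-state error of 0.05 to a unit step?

For a type-0 loop with proportional control, e_ss = 1/(1 + K_p·G_p(0)).
G_p(0) = 0.1583. Require 1/(1 + K_p·0.1583) = 0.05, so 1 + 0.1583·K_p = 20.
K_p = (20 − 1)/0.1583 = 120.

K_p = 120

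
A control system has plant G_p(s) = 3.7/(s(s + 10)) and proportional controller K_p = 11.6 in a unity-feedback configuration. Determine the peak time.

The closed-loop denominator s² + 10s + 42.92 gives ω_n = √42.92 = 6.551 and ζ = 10/(2ω_n) = 0.7632.
Damped frequency ω_d = ω_n√(1−ζ²) = 4.233 rad/s, so peak time T_p = π/ω_d = 0.742 s.

T_p = 0.742 s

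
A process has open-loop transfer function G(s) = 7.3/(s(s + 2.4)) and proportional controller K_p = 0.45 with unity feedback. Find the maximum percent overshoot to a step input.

6.23%

From 1 + K_pG(s) = 0: s² + 2.4s + 3.285 = 0 ⇒ ω_n = 1.812, ζ = 0.6621.
%OS = 100·exp(−πζ/√(1−ζ²)) = 100·exp(−π·0.6621/√0.5616) = 6.23%.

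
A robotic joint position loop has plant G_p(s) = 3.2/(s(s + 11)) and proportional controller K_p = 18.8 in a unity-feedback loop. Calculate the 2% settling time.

From 1 + K_pG_p(s) = 0: s² + 11s + 60.16 = 0 ⇒ ω_n = 7.756, ζ = 0.7091.
2% settling time T_s ≈ 4/(ζω_n) = 4/5.5 = 0.727 s.

T_s ≈ 0.727 s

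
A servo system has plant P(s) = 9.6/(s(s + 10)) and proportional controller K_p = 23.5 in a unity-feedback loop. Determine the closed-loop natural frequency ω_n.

ω_n = 15 rad/s

1 + K_p·P(s) = 0 gives s² + 10s + 225.6 = 0.
Matching s² + 2ζω_n s + ω_n²: ω_n = √225.6 = 15.02 rad/s and 2ζω_n = 10, so ζ = 10/(2·15.02) = 0.333.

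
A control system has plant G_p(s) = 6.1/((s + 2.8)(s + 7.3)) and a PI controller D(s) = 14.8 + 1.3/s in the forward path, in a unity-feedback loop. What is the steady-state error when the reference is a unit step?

The open loop D(s)G_p(s) has a pole at the origin (type 1), so the static position error constant is infinite and e_ss = 1/(1+∞) = 0.

0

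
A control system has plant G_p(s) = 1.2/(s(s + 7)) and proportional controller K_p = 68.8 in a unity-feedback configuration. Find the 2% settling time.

The closed-loop denominator s² + 7s + 82.56 gives ω_n = √82.56 = 9.086 and ζ = 7/(2ω_n) = 0.3852.
2% settling time T_s ≈ 4/(ζω_n) = 4/3.5 = 1.14 s.

T_s ≈ 1.14 s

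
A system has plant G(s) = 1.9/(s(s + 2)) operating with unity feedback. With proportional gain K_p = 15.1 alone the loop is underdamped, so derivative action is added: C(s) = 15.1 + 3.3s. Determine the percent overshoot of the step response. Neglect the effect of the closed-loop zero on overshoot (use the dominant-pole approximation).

2.2%

Forward path: (15.1 + 3.3s)·1.9/(s(s+2)). The closed-loop characteristic equation is s² + (2 + 1.9·3.3)s + 1.9·15.1 = 0.
That is s² + 8.27s + 28.69 = 0, so ω_n = 5.356 rad/s and ζ = 8.27/(2·5.356) = 0.772.
%OS = 100·exp(−πζ/√(1−ζ²)) = 2.2%.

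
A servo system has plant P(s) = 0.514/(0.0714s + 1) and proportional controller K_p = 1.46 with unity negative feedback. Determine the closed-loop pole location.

Closed loop: T(s) = K_p·P/(1+K_p·P) = 0.7504/(0.0714s + 1 + 0.7504), with pole at s = −(1 + 0.7504)/0.0714 = −24.52.

s = -24.52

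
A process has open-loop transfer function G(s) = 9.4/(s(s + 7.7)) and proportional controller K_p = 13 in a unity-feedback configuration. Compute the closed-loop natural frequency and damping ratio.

ω_n = 11.1 rad/s, ζ = 0.348

The closed-loop denominator is s(s+7.7) + 13·9.4 = s² + 7.7s + 122.2.
So ω_n² = 122.2 ⇒ ω_n = 11.05 rad/s, and ζ = 7.7/(2ω_n) = 0.348.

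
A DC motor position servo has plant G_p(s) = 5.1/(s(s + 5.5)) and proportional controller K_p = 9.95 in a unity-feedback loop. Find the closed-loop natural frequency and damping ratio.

With unity feedback the closed-loop characteristic equation is s² + 5.5s + 9.95·5.1 = s² + 5.5s + 50.74 = 0.
Matching s² + 2ζω_n s + ω_n²: ω_n = √50.74 = 7.124 rad/s and 2ζω_n = 5.5, so ζ = 5.5/(2·7.124) = 0.386.

ω_n = 7.12 rad/s, ζ = 0.386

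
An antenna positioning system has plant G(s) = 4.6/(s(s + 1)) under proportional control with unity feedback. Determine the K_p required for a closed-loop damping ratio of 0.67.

Closed-loop characteristic equation: s² + 1s + K_p·4.6 = 0.
So ω_n = √(4.6K_p) and 2ζω_n = 1, giving ζ = 1/(2√(4.6K_p)).
Setting ζ = 0.67: √(4.6K_p) = 1/(2·0.67) = 0.7463, so K_p = 0.5569/4.6 = 0.121.

K_p = 0.121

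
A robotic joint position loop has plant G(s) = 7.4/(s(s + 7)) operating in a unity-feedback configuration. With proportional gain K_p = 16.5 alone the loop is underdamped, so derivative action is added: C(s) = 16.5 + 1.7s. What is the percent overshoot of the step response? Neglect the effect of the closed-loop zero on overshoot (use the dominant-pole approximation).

Forward path: (16.5 + 1.7s)·7.4/(s(s+7)). The closed-loop characteristic equation is s² + (7 + 7.4·1.7)s + 7.4·16.5 = 0.
That is s² + 19.58s + 122.1 = 0, so ω_n = 11.05 rad/s and ζ = 19.58/(2·11.05) = 0.886.
%OS = 100·exp(−πζ/√(1−ζ²)) = 0.247%.

0.247%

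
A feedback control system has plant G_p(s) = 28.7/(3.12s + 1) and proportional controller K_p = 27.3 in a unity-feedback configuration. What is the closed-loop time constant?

Closed loop: T(s) = K_p·G_p/(1+K_p·G_p) = 783.5/(3.12s + 1 + 783.5), with pole at s = −(1 + 783.5)/3.12 = −251.4.
Closed-loop time constant τ = 1/251.4 = 0.00398 s.

τ = 0.00398 s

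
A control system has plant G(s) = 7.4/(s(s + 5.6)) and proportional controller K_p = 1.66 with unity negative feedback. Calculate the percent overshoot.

From 1 + K_pG(s) = 0: s² + 5.6s + 12.28 = 0 ⇒ ω_n = 3.505, ζ = 0.7989.
%OS = 100·exp(−πζ/√(1−ζ²)) = 100·exp(−π·0.7989/√0.3618) = 1.54%.

1.54%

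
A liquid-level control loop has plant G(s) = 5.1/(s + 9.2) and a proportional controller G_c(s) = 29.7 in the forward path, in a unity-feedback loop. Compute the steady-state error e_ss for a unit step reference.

0.0573

The loop is type 0. Static position error constant K_pos = G_c(0)·G(0) = 29.7·0.5543 = 16.46.
Steady-state error to a unit step: e_ss = 1/(1+K_pos) = 1/17.46 = 0.0573.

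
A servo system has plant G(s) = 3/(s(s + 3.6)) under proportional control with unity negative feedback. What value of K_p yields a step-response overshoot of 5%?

K_p = 2.27

From %OS = 100·exp(−πζ/√(1−ζ²)) = 5%, ζ = −ln(0.05)/√(π²+ln²(0.05)) = 0.6901.
Characteristic equation s² + 3.6s + 3K_p = 0 gives ζ = 3.6/(2√(3K_p)).
Setting ζ = 0.6901: √(3K_p) = 3.6/(2·0.6901) = 2.608, so K_p = 6.803/3 = 2.27.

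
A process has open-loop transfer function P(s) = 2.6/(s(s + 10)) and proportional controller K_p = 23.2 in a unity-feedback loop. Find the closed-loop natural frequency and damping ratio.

With unity feedback the closed-loop characteristic equation is s² + 10s + 23.2·2.6 = s² + 10s + 60.32 = 0.
Matching s² + 2ζω_n s + ω_n²: ω_n = √60.32 = 7.767 rad/s and 2ζω_n = 10, so ζ = 10/(2·7.767) = 0.644.

ω_n = 7.77 rad/s, ζ = 0.644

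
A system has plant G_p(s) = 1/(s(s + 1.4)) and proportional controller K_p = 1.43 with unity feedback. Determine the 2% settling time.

T_s ≈ 5.71 s

From 1 + K_pG_p(s) = 0: s² + 1.4s + 1.43 = 0 ⇒ ω_n = 1.196, ζ = 0.5854.
2% settling time T_s ≈ 4/(ζω_n) = 4/0.7 = 5.71 s.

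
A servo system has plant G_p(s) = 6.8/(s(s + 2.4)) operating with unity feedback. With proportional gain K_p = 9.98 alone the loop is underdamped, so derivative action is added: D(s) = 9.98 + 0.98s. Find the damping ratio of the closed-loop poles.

ζ = 0.55

Forward path: (9.98 + 0.98s)·6.8/(s(s+2.4)). The closed-loop characteristic equation is s² + (2.4 + 6.8·0.98)s + 6.8·9.98 = 0.
That is s² + 9.064s + 67.86 = 0, so ω_n = 8.238 rad/s and ζ = 9.064/(2·8.238) = 0.5501.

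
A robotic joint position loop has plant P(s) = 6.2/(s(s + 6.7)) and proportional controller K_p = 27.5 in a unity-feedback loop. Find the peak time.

Closed-loop characteristic equation: s² + 6.7s + 170.5 = 0, so ω_n = 13.06 rad/s and ζ = 6.7/(2·13.06) = 0.2566.
Damped frequency ω_d = ω_n√(1−ζ²) = 12.62 rad/s, so peak time T_p = π/ω_d = 0.249 s.

T_p = 0.249 s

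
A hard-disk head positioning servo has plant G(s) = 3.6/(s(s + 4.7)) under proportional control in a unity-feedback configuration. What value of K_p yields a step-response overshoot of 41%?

From %OS = 100·exp(−πζ/√(1−ζ²)) = 41%, ζ = −ln(0.41)/√(π²+ln²(0.41)) = 0.273.
Characteristic equation s² + 4.7s + 3.6K_p = 0 gives ζ = 4.7/(2√(3.6K_p)).
Setting ζ = 0.273: √(3.6K_p) = 4.7/(2·0.273) = 8.607, so K_p = 74.09/3.6 = 20.6.

K_p = 20.6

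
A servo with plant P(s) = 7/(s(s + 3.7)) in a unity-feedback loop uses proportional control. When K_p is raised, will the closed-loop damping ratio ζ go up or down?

decrease

ζ = 3.7/(2√(7K_p)); increasing K_p raises the denominator, so ζ falls.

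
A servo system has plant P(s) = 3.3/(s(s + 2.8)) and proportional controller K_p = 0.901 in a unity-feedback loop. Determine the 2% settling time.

T_s ≈ 2.86 s

Closed-loop characteristic equation: s² + 2.8s + 2.973 = 0, so ω_n = 1.724 rad/s and ζ = 2.8/(2·1.724) = 0.8119.
2% settling time T_s ≈ 4/(ζω_n) = 4/1.4 = 2.86 s.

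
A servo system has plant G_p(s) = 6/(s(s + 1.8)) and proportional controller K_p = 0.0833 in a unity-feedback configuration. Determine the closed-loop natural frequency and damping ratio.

With unity feedback the closed-loop characteristic equation is s² + 1.8s + 0.0833·6 = s² + 1.8s + 0.4998 = 0.
So ω_n² = 0.4998 ⇒ ω_n = 0.707 rad/s, and ζ = 1.8/(2ω_n) = 1.27.

ω_n = 0.707 rad/s, ζ = 1.27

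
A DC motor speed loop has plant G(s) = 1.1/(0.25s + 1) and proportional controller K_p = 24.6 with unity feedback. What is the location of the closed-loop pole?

Closed loop: T(s) = K_p·G/(1+K_p·G) = 27.06/(0.25s + 1 + 27.06), with pole at s = −(1 + 27.06)/0.25 = −112.2.

s = -112.2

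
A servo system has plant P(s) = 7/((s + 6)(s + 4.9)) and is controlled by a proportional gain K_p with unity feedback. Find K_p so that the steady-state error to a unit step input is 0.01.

Steady-state error for a unit step on this type-0 loop is 1/(1 + K_p·P(0)).
P(0) = 0.2381. Require 1/(1 + K_p·0.2381) = 0.01, so 1 + 0.2381·K_p = 100.
K_p = (100 − 1)/0.2381 = 416.

K_p = 416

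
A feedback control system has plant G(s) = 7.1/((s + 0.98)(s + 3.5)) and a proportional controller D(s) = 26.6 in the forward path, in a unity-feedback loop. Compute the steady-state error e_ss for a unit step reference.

0.0178

The loop is type 0. Static position error constant K_pos = D(0)·G(0) = 26.6·2.07 = 55.06.
Steady-state error to a unit step: e_ss = 1/(1+K_pos) = 1/56.06 = 0.0178.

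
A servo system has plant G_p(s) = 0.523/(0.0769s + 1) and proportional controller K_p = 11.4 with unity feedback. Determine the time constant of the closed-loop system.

Closed loop: T(s) = K_p·G_p/(1+K_p·G_p) = 5.962/(0.0769s + 1 + 5.962), with pole at s = −(1 + 5.962)/0.0769 = −90.54.
Closed-loop time constant τ = 1/90.54 = 0.011 s.

τ = 0.011 s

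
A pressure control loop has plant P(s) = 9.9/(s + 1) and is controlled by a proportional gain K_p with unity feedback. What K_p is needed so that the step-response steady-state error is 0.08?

For a type-0 loop with proportional control, e_ss = 1/(1 + K_p·P(0)).
P(0) = 9.9. Require 1/(1 + K_p·9.9) = 0.08, so 1 + 9.9·K_p = 12.5.
K_p = (12.5 − 1)/9.9 = 1.16.

K_p = 1.16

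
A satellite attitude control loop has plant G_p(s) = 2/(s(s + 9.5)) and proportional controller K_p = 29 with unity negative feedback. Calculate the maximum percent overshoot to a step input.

8.15%

The closed-loop denominator s² + 9.5s + 58 gives ω_n = √58 = 7.616 and ζ = 9.5/(2ω_n) = 0.6237.
%OS = 100·exp(−πζ/√(1−ζ²)) = 100·exp(−π·0.6237/√0.611) = 8.15%.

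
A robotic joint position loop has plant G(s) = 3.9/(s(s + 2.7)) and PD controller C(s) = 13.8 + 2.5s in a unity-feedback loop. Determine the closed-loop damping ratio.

ζ = 0.849

Forward path: (13.8 + 2.5s)·3.9/(s(s+2.7)). The closed-loop characteristic equation is s² + (2.7 + 3.9·2.5)s + 3.9·13.8 = 0.
That is s² + 12.45s + 53.82 = 0, so ω_n = 7.336 rad/s and ζ = 12.45/(2·7.336) = 0.8485.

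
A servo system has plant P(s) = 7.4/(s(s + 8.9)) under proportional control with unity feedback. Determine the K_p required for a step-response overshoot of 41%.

From %OS = 100·exp(−πζ/√(1−ζ²)) = 41%, ζ = −ln(0.41)/√(π²+ln²(0.41)) = 0.273.
Characteristic equation s² + 8.9s + 7.4K_p = 0 gives ζ = 8.9/(2√(7.4K_p)).
Setting ζ = 0.273: √(7.4K_p) = 8.9/(2·0.273) = 16.3, so K_p = 265.7/7.4 = 35.9.

K_p = 35.9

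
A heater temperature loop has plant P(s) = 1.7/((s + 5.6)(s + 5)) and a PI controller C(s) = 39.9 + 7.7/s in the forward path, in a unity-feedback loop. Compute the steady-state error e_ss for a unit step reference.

0

The open loop C(s)P(s) has a pole at the origin (type 1), so the static position error constant is infinite and e_ss = 1/(1+∞) = 0.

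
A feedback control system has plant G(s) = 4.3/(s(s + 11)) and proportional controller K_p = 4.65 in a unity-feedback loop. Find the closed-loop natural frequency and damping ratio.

The closed-loop denominator is s(s+11) + 4.65·4.3 = s² + 11s + 20.
So ω_n² = 20 ⇒ ω_n = 4.472 rad/s, and ζ = 11/(2ω_n) = 1.23.

ω_n = 4.47 rad/s, ζ = 1.23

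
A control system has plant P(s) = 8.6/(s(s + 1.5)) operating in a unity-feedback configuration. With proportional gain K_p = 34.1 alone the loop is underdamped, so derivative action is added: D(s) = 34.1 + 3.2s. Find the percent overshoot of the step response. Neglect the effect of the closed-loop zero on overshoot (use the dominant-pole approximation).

0.666%

Forward path: (34.1 + 3.2s)·8.6/(s(s+1.5)). The closed-loop characteristic equation is s² + (1.5 + 8.6·3.2)s + 8.6·34.1 = 0.
That is s² + 29.02s + 293.3 = 0, so ω_n = 17.12 rad/s and ζ = 29.02/(2·17.12) = 0.8473.
%OS = 100·exp(−πζ/√(1−ζ²)) = 0.666%.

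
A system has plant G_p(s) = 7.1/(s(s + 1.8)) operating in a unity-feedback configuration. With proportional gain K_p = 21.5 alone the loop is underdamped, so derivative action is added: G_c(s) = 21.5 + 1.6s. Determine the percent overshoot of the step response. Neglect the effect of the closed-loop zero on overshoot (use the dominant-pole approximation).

Forward path: (21.5 + 1.6s)·7.1/(s(s+1.8)). The closed-loop characteristic equation is s² + (1.8 + 7.1·1.6)s + 7.1·21.5 = 0.
That is s² + 13.16s + 152.7 = 0, so ω_n = 12.36 rad/s and ζ = 13.16/(2·12.36) = 0.5326.
%OS = 100·exp(−πζ/√(1−ζ²)) = 13.9%.

13.9%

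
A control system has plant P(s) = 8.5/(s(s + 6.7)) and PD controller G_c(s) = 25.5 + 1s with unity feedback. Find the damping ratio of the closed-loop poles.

Forward path: (25.5 + 1s)·8.5/(s(s+6.7)). The closed-loop characteristic equation is s² + (6.7 + 8.5·1)s + 8.5·25.5 = 0.
That is s² + 15.2s + 216.8 = 0, so ω_n = 14.72 rad/s and ζ = 15.2/(2·14.72) = 0.5162.

ζ = 0.516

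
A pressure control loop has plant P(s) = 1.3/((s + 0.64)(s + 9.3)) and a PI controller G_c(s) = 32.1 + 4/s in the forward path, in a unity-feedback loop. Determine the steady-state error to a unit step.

The open loop G_c(s)P(s) has a pole at the origin (type 1), so the static position error constant is infinite and e_ss = 1/(1+∞) = 0.

0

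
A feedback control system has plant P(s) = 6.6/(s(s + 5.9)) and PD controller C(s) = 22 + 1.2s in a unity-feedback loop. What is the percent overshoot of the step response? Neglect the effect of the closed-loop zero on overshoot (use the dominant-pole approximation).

Forward path: (22 + 1.2s)·6.6/(s(s+5.9)). The closed-loop characteristic equation is s² + (5.9 + 6.6·1.2)s + 6.6·22 = 0.
That is s² + 13.82s + 145.2 = 0, so ω_n = 12.05 rad/s and ζ = 13.82/(2·12.05) = 0.5734.
%OS = 100·exp(−πζ/√(1−ζ²)) = 11.1%.

11.1%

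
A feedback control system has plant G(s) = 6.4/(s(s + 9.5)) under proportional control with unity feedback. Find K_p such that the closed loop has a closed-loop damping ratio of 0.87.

K_p = 4.66

Closed-loop characteristic equation: s² + 9.5s + K_p·6.4 = 0.
So ω_n = √(6.4K_p) and 2ζω_n = 9.5, giving ζ = 9.5/(2√(6.4K_p)).
Setting ζ = 0.87: √(6.4K_p) = 9.5/(2·0.87) = 5.46, so K_p = 29.81/6.4 = 4.66.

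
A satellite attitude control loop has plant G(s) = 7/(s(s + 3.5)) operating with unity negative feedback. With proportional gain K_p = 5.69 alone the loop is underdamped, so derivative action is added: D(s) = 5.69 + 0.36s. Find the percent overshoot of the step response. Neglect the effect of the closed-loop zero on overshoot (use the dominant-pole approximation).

18.2%

Forward path: (5.69 + 0.36s)·7/(s(s+3.5)). The closed-loop characteristic equation is s² + (3.5 + 7·0.36)s + 7·5.69 = 0.
That is s² + 6.02s + 39.83 = 0, so ω_n = 6.311 rad/s and ζ = 6.02/(2·6.311) = 0.4769.
%OS = 100·exp(−πζ/√(1−ζ²)) = 18.2%.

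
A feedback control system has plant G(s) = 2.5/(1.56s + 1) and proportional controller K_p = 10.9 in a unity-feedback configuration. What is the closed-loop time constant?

τ = 0.0552 s

Closed loop: T(s) = K_p·G/(1+K_p·G) = 27.25/(1.56s + 1 + 27.25), with pole at s = −(1 + 27.25)/1.56 = −18.11.
Closed-loop time constant τ = 1/18.11 = 0.0552 s.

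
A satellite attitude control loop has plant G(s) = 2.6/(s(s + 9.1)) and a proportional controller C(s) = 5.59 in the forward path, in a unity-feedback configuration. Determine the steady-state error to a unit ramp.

The loop has one pole at the origin (type 1). Velocity error constant K_v = lim_{s→0} s·C(s)G(s) = 5.59·2.6/9.1 = 1.597.
Steady-state error to a unit ramp: e_ss = 1/K_v = 0.626.

0.626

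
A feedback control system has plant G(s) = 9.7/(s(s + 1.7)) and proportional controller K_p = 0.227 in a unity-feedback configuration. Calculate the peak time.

T_p = 2.58 s

Closed-loop characteristic equation: s² + 1.7s + 2.202 = 0, so ω_n = 1.484 rad/s and ζ = 1.7/(2·1.484) = 0.5728.
Damped frequency ω_d = ω_n√(1−ζ²) = 1.216 rad/s, so peak time T_p = π/ω_d = 2.58 s.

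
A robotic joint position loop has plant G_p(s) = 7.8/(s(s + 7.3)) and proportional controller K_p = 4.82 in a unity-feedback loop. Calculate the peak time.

T_p = 0.638 s

The closed-loop denominator s² + 7.3s + 37.6 gives ω_n = √37.6 = 6.132 and ζ = 7.3/(2ω_n) = 0.5953.
Damped frequency ω_d = ω_n√(1−ζ²) = 4.927 rad/s, so peak time T_p = π/ω_d = 0.638 s.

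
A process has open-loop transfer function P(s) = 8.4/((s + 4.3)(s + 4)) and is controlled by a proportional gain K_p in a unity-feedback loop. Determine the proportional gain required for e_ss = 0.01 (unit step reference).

K_p = 203

The loop is type 0, so e_ss(step) = 1/(1 + K_pos) with K_pos = K_p·P(0).
P(0) = 0.4884. Require 1/(1 + K_p·0.4884) = 0.01, so 1 + 0.4884·K_p = 100.
K_p = (100 − 1)/0.4884 = 203.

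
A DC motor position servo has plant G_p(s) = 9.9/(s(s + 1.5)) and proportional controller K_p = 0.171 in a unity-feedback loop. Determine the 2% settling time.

From 1 + K_pG_p(s) = 0: s² + 1.5s + 1.693 = 0 ⇒ ω_n = 1.301, ζ = 0.5764.
2% settling time T_s ≈ 4/(ζω_n) = 4/0.75 = 5.33 s.

T_s ≈ 5.33 s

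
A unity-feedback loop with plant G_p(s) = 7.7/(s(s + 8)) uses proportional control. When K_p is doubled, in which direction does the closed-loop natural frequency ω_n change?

increase

ω_n = √(7.7·K_p), which grows with K_p.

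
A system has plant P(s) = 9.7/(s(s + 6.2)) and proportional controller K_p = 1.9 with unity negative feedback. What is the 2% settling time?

The closed-loop denominator s² + 6.2s + 18.43 gives ω_n = √18.43 = 4.293 and ζ = 6.2/(2ω_n) = 0.7221.
2% settling time T_s ≈ 4/(ζω_n) = 4/3.1 = 1.29 s.

T_s ≈ 1.29 s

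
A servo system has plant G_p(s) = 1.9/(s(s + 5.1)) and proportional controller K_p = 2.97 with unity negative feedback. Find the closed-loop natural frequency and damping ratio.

ω_n = 2.38 rad/s, ζ = 1.07

With unity feedback the closed-loop characteristic equation is s² + 5.1s + 2.97·1.9 = s² + 5.1s + 5.643 = 0.
So ω_n² = 5.643 ⇒ ω_n = 2.375 rad/s, and ζ = 5.1/(2ω_n) = 1.07.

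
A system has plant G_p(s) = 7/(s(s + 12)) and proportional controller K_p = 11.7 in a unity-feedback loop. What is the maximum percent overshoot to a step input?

The closed-loop denominator s² + 12s + 81.9 gives ω_n = √81.9 = 9.05 and ζ = 12/(2ω_n) = 0.663.
%OS = 100·exp(−πζ/√(1−ζ²)) = 100·exp(−π·0.663/√0.5604) = 6.19%.

6.19%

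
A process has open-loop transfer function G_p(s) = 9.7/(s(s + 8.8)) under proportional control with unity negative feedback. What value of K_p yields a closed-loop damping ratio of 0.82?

K_p = 2.97

Closed-loop characteristic equation: s² + 8.8s + K_p·9.7 = 0.
So ω_n = √(9.7K_p) and 2ζω_n = 8.8, giving ζ = 8.8/(2√(9.7K_p)).
Setting ζ = 0.82: √(9.7K_p) = 8.8/(2·0.82) = 5.366, so K_p = 28.79/9.7 = 2.97.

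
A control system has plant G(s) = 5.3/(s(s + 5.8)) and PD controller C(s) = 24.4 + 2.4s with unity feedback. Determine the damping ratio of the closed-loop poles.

Forward path: (24.4 + 2.4s)·5.3/(s(s+5.8)). The closed-loop characteristic equation is s² + (5.8 + 5.3·2.4)s + 5.3·24.4 = 0.
That is s² + 18.52s + 129.3 = 0, so ω_n = 11.37 rad/s and ζ = 18.52/(2·11.37) = 0.8143.

ζ = 0.814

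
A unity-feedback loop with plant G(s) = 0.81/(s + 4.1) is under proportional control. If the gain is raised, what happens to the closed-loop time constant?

The closed-loop bandwidth 4.1+K_p·0.81 grows with K_p, so τ shrinks.

decrease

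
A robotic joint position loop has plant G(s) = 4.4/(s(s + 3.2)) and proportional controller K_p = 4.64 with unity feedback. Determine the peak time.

T_p = 0.743 s

Closed-loop characteristic equation: s² + 3.2s + 20.42 = 0, so ω_n = 4.518 rad/s and ζ = 3.2/(2·4.518) = 0.3541.
Damped frequency ω_d = ω_n√(1−ζ²) = 4.226 rad/s, so peak time T_p = π/ω_d = 0.743 s.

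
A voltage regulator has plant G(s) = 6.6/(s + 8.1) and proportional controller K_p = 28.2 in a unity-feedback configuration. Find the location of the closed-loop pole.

s = -194.2

Closed-loop transfer function: T(s) = K_p·G(s)/(1 + K_p·G(s)) = 186.1/(s + 8.1 + 186.1) = 186.1/(s + 194.2).
The closed-loop pole is at s = −194.2.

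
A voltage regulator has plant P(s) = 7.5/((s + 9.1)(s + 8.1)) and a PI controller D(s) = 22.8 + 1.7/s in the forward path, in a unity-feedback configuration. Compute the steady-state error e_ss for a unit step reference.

0

The open loop D(s)P(s) has a pole at the origin (type 1), so the static position error constant is infinite and e_ss = 1/(1+∞) = 0.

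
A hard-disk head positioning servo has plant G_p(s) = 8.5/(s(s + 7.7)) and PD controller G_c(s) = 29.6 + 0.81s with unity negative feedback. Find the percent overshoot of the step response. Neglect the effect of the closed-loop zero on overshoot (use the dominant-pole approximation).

Forward path: (29.6 + 0.81s)·8.5/(s(s+7.7)). The closed-loop characteristic equation is s² + (7.7 + 8.5·0.81)s + 8.5·29.6 = 0.
That is s² + 14.59s + 251.6 = 0, so ω_n = 15.86 rad/s and ζ = 14.59/(2·15.86) = 0.4597.
%OS = 100·exp(−πζ/√(1−ζ²)) = 19.7%.

19.7%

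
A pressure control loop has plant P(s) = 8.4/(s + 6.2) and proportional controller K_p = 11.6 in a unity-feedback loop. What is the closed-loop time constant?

Closed-loop transfer function: T(s) = K_p·P(s)/(1 + K_p·P(s)) = 97.44/(s + 6.2 + 97.44) = 97.44/(s + 103.6).
Time constant τ = 1/103.6 = 0.00965 s.

τ = 0.00965 s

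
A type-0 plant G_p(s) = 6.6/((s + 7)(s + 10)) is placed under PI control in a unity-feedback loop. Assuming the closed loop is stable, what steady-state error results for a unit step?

0

The PI controller's integrator makes the forward path type 1, so e_ss to a step is zero.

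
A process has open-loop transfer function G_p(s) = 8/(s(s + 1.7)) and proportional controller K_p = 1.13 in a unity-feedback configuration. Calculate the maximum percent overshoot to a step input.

39.6%

From 1 + K_pG_p(s) = 0: s² + 1.7s + 9.04 = 0 ⇒ ω_n = 3.007, ζ = 0.2827.
%OS = 100·exp(−πζ/√(1−ζ²)) = 100·exp(−π·0.2827/√0.9201) = 39.6%.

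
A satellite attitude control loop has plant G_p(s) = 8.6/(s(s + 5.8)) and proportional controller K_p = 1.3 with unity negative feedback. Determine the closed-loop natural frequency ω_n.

With unity feedback the closed-loop characteristic equation is s² + 5.8s + 1.3·8.6 = s² + 5.8s + 11.18 = 0.
Matching s² + 2ζω_n s + ω_n²: ω_n = √11.18 = 3.344 rad/s and 2ζω_n = 5.8, so ζ = 5.8/(2·3.344) = 0.867.

ω_n = 3.34 rad/s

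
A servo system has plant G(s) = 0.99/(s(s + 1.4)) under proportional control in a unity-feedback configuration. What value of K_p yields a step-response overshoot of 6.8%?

K_p = 1.17

From %OS = 100·exp(−πζ/√(1−ζ²)) = 6.8%, ζ = −ln(0.068)/√(π²+ln²(0.068)) = 0.6502.
Characteristic equation s² + 1.4s + 0.99K_p = 0 gives ζ = 1.4/(2√(0.99K_p)).
Setting ζ = 0.6502: √(0.99K_p) = 1.4/(2·0.6502) = 1.077, so K_p = 1.159/0.99 = 1.17.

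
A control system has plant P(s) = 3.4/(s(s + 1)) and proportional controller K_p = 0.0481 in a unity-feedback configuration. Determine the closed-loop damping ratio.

ζ = 1.24

The closed-loop denominator is s(s+1) + 0.0481·3.4 = s² + 1s + 0.1635.
So ω_n² = 0.1635 ⇒ ω_n = 0.4044 rad/s, and ζ = 1/(2ω_n) = 1.24.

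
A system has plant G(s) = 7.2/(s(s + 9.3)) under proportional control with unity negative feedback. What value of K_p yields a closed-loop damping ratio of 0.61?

K_p = 8.07

Closed-loop characteristic equation: s² + 9.3s + K_p·7.2 = 0.
So ω_n = √(7.2K_p) and 2ζω_n = 9.3, giving ζ = 9.3/(2√(7.2K_p)).
Setting ζ = 0.61: √(7.2K_p) = 9.3/(2·0.61) = 7.623, so K_p = 58.11/7.2 = 8.07.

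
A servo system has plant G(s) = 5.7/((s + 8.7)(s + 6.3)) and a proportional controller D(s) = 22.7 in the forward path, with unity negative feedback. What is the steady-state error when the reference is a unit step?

The loop is type 0. Static position error constant K_pos = D(0)·G(0) = 22.7·0.104 = 2.361.
Steady-state error to a unit step: e_ss = 1/(1+K_pos) = 1/3.361 = 0.298.

0.298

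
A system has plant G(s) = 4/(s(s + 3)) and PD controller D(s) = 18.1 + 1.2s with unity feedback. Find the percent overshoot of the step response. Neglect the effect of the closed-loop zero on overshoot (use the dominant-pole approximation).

Forward path: (18.1 + 1.2s)·4/(s(s+3)). The closed-loop characteristic equation is s² + (3 + 4·1.2)s + 4·18.1 = 0.
That is s² + 7.8s + 72.4 = 0, so ω_n = 8.509 rad/s and ζ = 7.8/(2·8.509) = 0.4583.
%OS = 100·exp(−πζ/√(1−ζ²)) = 19.8%.

19.8%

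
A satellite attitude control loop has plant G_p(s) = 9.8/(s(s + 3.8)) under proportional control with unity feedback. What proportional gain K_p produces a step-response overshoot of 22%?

K_p = 1.95

From %OS = 100·exp(−πζ/√(1−ζ²)) = 22%, ζ = −ln(0.22)/√(π²+ln²(0.22)) = 0.4342.
Characteristic equation s² + 3.8s + 9.8K_p = 0 gives ζ = 3.8/(2√(9.8K_p)).
Setting ζ = 0.4342: √(9.8K_p) = 3.8/(2·0.4342) = 4.376, so K_p = 19.15/9.8 = 1.95.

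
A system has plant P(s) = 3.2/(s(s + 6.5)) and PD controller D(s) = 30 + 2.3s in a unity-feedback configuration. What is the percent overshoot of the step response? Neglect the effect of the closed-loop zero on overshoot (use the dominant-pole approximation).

4.31%

Forward path: (30 + 2.3s)·3.2/(s(s+6.5)). The closed-loop characteristic equation is s² + (6.5 + 3.2·2.3)s + 3.2·30 = 0.
That is s² + 13.86s + 96 = 0, so ω_n = 9.798 rad/s and ζ = 13.86/(2·9.798) = 0.7073.
%OS = 100·exp(−πζ/√(1−ζ²)) = 4.31%.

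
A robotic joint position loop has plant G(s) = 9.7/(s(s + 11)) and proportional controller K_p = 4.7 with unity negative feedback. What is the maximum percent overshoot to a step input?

From 1 + K_pG(s) = 0: s² + 11s + 45.59 = 0 ⇒ ω_n = 6.752, ζ = 0.8146.
%OS = 100·exp(−πζ/√(1−ζ²)) = 100·exp(−π·0.8146/√0.3365) = 1.21%.

1.21%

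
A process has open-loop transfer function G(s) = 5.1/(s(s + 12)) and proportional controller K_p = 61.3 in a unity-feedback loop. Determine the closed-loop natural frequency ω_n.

The closed-loop denominator is s(s+12) + 61.3·5.1 = s² + 12s + 312.6.
Matching s² + 2ζω_n s + ω_n²: ω_n = √312.6 = 17.68 rad/s and 2ζω_n = 12, so ζ = 12/(2·17.68) = 0.339.

ω_n = 17.7 rad/s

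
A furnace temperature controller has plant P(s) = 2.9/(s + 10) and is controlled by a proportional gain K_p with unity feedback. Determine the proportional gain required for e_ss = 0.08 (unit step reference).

Steady-state error for a unit step on this type-0 loop is 1/(1 + K_p·P(0)).
P(0) = 0.29. Require 1/(1 + K_p·0.29) = 0.08, so 1 + 0.29·K_p = 12.5.
K_p = (12.5 − 1)/0.29 = 39.7.

K_p = 39.7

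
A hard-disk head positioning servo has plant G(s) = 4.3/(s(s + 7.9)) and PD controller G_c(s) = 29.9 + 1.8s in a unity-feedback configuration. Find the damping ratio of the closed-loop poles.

ζ = 0.69

Forward path: (29.9 + 1.8s)·4.3/(s(s+7.9)). The closed-loop characteristic equation is s² + (7.9 + 4.3·1.8)s + 4.3·29.9 = 0.
That is s² + 15.64s + 128.6 = 0, so ω_n = 11.34 rad/s and ζ = 15.64/(2·11.34) = 0.6897.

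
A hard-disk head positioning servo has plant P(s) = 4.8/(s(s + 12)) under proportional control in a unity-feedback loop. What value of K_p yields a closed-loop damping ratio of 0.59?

K_p = 21.5

Closed-loop characteristic equation: s² + 12s + K_p·4.8 = 0.
So ω_n = √(4.8K_p) and 2ζω_n = 12, giving ζ = 12/(2√(4.8K_p)).
Setting ζ = 0.59: √(4.8K_p) = 12/(2·0.59) = 10.17, so K_p = 103.4/4.8 = 21.5.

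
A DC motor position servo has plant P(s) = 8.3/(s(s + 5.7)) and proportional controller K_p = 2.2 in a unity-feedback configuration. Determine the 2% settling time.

Closed-loop characteristic equation: s² + 5.7s + 18.26 = 0, so ω_n = 4.273 rad/s and ζ = 5.7/(2·4.273) = 0.667.
2% settling time T_s ≈ 4/(ζω_n) = 4/2.85 = 1.4 s.

T_s ≈ 1.4 s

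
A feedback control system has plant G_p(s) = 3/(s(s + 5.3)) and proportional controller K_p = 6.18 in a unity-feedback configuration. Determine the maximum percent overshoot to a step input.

Closed-loop characteristic equation: s² + 5.3s + 18.54 = 0, so ω_n = 4.306 rad/s and ζ = 5.3/(2·4.306) = 0.6154.
%OS = 100·exp(−πζ/√(1−ζ²)) = 100·exp(−π·0.6154/√0.6212) = 8.6%.

8.6%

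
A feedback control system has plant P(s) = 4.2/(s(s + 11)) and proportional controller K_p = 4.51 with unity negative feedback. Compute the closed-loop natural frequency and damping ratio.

1 + K_p·P(s) = 0 gives s² + 11s + 18.94 = 0.
So ω_n² = 18.94 ⇒ ω_n = 4.352 rad/s, and ζ = 11/(2ω_n) = 1.26.

ω_n = 4.35 rad/s, ζ = 1.26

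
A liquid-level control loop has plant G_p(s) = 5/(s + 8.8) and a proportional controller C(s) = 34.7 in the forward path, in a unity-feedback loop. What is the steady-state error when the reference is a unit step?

The loop is type 0. Static position error constant K_pos = C(0)·G_p(0) = 34.7·0.5682 = 19.72.
Steady-state error to a unit step: e_ss = 1/(1+K_pos) = 1/20.72 = 0.0483.

0.0483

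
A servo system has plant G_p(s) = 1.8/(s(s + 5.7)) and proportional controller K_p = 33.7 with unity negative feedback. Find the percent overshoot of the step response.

29.1%

Closed-loop characteristic equation: s² + 5.7s + 60.66 = 0, so ω_n = 7.788 rad/s and ζ = 5.7/(2·7.788) = 0.3659.
%OS = 100·exp(−πζ/√(1−ζ²)) = 100·exp(−π·0.3659/√0.8661) = 29.1%.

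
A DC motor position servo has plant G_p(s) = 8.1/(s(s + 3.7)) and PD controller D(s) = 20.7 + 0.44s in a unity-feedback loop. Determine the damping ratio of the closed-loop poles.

Forward path: (20.7 + 0.44s)·8.1/(s(s+3.7)). The closed-loop characteristic equation is s² + (3.7 + 8.1·0.44)s + 8.1·20.7 = 0.
That is s² + 7.264s + 167.7 = 0, so ω_n = 12.95 rad/s and ζ = 7.264/(2·12.95) = 0.2805.

ζ = 0.28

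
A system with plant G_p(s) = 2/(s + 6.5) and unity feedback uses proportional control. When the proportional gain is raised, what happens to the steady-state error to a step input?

decrease

e_ss = 1/(1 + K_p·G_p(0)); a larger K_p raises the denominator, so e_ss decreases.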